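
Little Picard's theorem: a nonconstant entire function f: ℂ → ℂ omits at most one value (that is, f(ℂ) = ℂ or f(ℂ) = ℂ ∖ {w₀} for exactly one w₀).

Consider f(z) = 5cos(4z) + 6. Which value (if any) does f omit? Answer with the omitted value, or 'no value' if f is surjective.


Little Picard bounds the complement of f(ℂ) to at most one point.
cos is entire and surjective onto ℂ: for every w ∈ ℂ, cos(ζ) = w has a solution ζ ∈ ℂ (e.g., via the complex inverse arccos). With ζ = 4z this gives z = ζ/(4). Then 5·cos(4z) takes every value in 5·ℂ = ℂ, and adding 6 is a bijection of ℂ. So f is surjective and omits no value. (Note: only on the real line is cos bounded by [−1, 1].)

Omitted value: no value.


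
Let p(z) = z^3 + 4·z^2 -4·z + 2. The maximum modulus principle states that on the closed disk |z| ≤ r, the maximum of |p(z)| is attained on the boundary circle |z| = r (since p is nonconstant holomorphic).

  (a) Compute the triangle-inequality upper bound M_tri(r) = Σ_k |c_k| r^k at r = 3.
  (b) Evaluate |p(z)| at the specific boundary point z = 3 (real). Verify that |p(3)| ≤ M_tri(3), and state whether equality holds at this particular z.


Coefficients: c_0 = 2, c_1 = -4, c_2 = 4, c_3 = 1. Radius r = 3.
Part (a). Triangle bound: M_tri(r) = Σ_k |c_k| r^k
  = |2|·3^0 + |-4|·3^1 + |4|·3^2 + |1|·3^3
  = 2 + 12 + 36 + 27 = 77.
This bounds M(r) := max_{|z|=r} |p(z)| from above; equality holds iff all terms c_k z^k can be made to align in phase at a single z on |z|=r.
Part (b). At z = 3 (real, on the circle |z| = r):
  p(3) = (2)·3^0 + (-4)·3^1 + (4)·3^2 + (1)·3^3 = 53.
  |p(3)| = 53.
Check: |p(3)| = 53 ≤ 77 = M_tri(3). ✓ Equality does not hold at z = 3 (the coefficients have mixed signs, so the terms do not all align in phase there).

M_tri(3) = 77; |p(3)| = 53; equality at z=3: no.


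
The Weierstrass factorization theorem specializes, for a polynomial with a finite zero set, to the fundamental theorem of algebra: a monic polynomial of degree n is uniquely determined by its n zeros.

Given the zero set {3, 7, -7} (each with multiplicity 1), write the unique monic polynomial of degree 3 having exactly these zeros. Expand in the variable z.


The polynomial is p(z) = ∏_{α ∈ S} (z − α), where S = {3, 7, -7}.
Expanding the product yields: p(z) = z^3 -3·z^2 -49·z + 147.
The resulting polynomial has degree 3 and real coefficients as required.

p(z) = z^3 -3·z^2 -49·z + 147.


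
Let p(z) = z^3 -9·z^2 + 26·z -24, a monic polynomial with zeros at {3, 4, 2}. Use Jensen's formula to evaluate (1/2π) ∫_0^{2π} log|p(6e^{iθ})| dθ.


Zeros: 2, 3, 4; r = 6.
Inside |z| < r: 2, 3, 4. Outside (|z| ≥ r): ∅.
p(0) = -24, so log|p(0)| = log(24) = 3.1781.
Apply Jensen: I(r) = log|p(0)| + Σ_k log(r/|z_k|), summed over zeros inside |z| < r.
  log(r/|z_k|) for z_k = 3: log(6/3) = 0.6931
  log(r/|z_k|) for z_k = 4: log(6/4) = 0.4055
  log(r/|z_k|) for z_k = 2: log(6/2) = 1.0986
Sum over inside zeros: 2.1972.
I(r) = log|p(0)| + (inside sum) = 3.1781 + 2.1972 = 5.3753.
Closed form (all zeros inside, monic): I(r) = n·log(r) = 3·log(6) = 5.3753. ✓

I(r) ≈ 5.3753.


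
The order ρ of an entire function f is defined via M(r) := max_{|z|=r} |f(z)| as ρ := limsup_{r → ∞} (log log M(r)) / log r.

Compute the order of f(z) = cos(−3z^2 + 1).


Write cos(w) = (e^{iw} ± e^{−iw})/(2 or 2i), so |cos(w)| ≤ e^{|w|}. With w = −3z^2 + 1, |w| ≤ 3r^2 + 1 on |z|=r, giving M(r) ≤ e^{3r^2 + 1} and ρ ≤ 2. For the lower bound, choose z on |z|=r with -3z^2 purely imaginary of modulus 3r^2; then |cos(−3z^2 + 1)| grows like e^{3r^2}/2, so ρ ≥ 2. Hence ρ = 2.
Therefore ρ = 2.

Order ρ = 2.


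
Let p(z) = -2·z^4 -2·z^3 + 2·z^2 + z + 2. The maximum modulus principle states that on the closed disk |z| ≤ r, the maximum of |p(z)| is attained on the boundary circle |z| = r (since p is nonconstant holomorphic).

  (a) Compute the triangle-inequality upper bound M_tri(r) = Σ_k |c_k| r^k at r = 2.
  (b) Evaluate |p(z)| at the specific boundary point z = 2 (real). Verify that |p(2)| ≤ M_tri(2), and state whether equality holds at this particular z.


Coefficients: c_0 = 2, c_1 = 1, c_2 = 2, c_3 = -2, c_4 = -2. Radius r = 2.
Part (a). Triangle bound: M_tri(r) = Σ_k |c_k| r^k
  = |2|·2^0 + |1|·2^1 + |2|·2^2 + |-2|·2^3 + |-2|·2^4
  = 2 + 2 + 8 + 16 + 32 = 60.
This bounds M(r) := max_{|z|=r} |p(z)| from above; equality holds iff all terms c_k z^k can be made to align in phase at a single z on |z|=r.
Part (b). At z = 2 (real, on the circle |z| = r):
  p(2) = (2)·2^0 + (1)·2^1 + (2)·2^2 + (-2)·2^3 + (-2)·2^4 = -36.
  |p(2)| = 36.
Check: |p(2)| = 36 ≤ 60 = M_tri(2). ✓ Equality does not hold at z = 2 (the coefficients have mixed signs, so the terms do not all align in phase there).

M_tri(2) = 60; |p(2)| = 36; equality at z=2: no.


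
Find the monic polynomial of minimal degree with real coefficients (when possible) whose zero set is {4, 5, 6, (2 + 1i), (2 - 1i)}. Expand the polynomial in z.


The polynomial is p(z) = ∏_{α ∈ S} (z − α), where S = {4, 5, 6, (2 + 1i), (2 - 1i)}.
Expanding the product yields: p(z) = z^5 -19·z^4 + 139·z^3 -491·z^2 + 850·z -600.
Note conjugate pairs combine to real quadratics: (z − (2+1i))(z − (2−1i)) = z² − 4z + 5.
The resulting polynomial has degree 5 and real coefficients as required.

p(z) = z^5 -19·z^4 + 139·z^3 -491·z^2 + 850·z -600.


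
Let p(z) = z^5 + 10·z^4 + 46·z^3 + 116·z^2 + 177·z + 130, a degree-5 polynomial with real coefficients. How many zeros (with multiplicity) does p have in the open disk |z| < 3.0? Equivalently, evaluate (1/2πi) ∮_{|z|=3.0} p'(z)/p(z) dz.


The zeros of p are: -2, (-1 + 2i), (-1 - 2i), (-3 + 2i), (-3 - 2i).
Their magnitudes are: 2, 2.236, 2.236, 3.606, 3.606.
Zeros with |z| < R = 3.0: -2, (-1 + 2i), (-1 - 2i).
Count = 3.
By the argument principle, (1/2πi) ∮_{|z|=R} p'(z)/p(z) dz equals exactly this count.

Number of zeros inside |z| < 3.0: 3.


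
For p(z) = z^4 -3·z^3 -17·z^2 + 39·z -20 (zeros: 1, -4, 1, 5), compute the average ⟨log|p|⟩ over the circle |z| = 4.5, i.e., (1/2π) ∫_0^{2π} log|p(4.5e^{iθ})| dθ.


Zeros: -4, 1, 1, 5; r = 4.5.
Inside |z| < r: -4, 1, 1. Outside (|z| ≥ r): 5.
p(0) = -20, so log|p(0)| = log(20) = 2.9957.
Apply Jensen: I(r) = log|p(0)| + Σ_k log(r/|z_k|), summed over zeros inside |z| < r.
  log(r/|z_k|) for z_k = 1: log(4.5/1) = 1.5041
  log(r/|z_k|) for z_k = -4: log(4.5/4) = 0.1178
  log(r/|z_k|) for z_k = 1: log(4.5/1) = 1.5041
  Outside zeros (5) contribute nothing to the Jensen sum.
Sum over inside zeros: 3.1259.
I(r) = log|p(0)| + (inside sum) = 2.9957 + 3.1259 = 6.1217.
Note: since some zeros are outside |z| ≤ r, the simplified n·log(r) form does NOT apply — only the inside zeros contribute.

I(r) ≈ 6.1217.


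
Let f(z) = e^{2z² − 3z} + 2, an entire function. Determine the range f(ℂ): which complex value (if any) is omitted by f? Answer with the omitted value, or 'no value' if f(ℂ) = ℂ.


Little Picard bounds the complement of f(ℂ) to at most one point.
The exponent g(z) = 2z² − 3z is a nonconstant polynomial, hence surjective onto ℂ. So e^{g(z)} takes every value in {e^w : w ∈ ℂ} = ℂ ∖ {0}. Adding 2 shifts the range to ℂ ∖ {2}. f omits exactly 2.

Omitted value: 2.


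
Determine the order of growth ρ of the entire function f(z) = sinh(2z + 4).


sinh(w) is a linear combination of e^{iw} and e^{−iw} (or e^w, e^{−w} in the hyperbolic case), so |sinh(w)| ≤ e^{|w|}. With w = 2z + 4, |w| ≤ 2|z| + 4 = 2r + 4 on |z| = r, giving M(r) ≤ e^{2r + 4}, so ρ ≤ 1. On a suitable ray (z = it for sin/cos; z = t for sinh/cosh, t real → ∞), |sinh(2z + 4)| grows like e^{2|t|}/2, so ρ ≥ 1. Hence ρ = 1.
Therefore ρ = 1.

Order ρ = 1.


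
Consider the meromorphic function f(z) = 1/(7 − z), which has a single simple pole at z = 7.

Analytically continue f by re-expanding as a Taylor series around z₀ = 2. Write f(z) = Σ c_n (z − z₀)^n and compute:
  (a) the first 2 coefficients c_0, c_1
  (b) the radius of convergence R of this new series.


Let w = z − z₀, so z = z₀ + w.
Then 7 − z = 7 − (z₀ + w) = (7 − z₀) − w = 5 − w.
f(z) = 1/(5 − w) = (1/(5)) · 1/(1 − w/(5)) = Σ_{n≥0} w^n / (5)^(n+1).
So c_n = 1/(5)^(n+1):
  c_0 = 1/(5)^1 = 1/5.
  c_1 = 1/(5)^2 = 1/25.
The series is valid for |w/d| < 1, i.e. |z − z₀| < |d|.
Radius of convergence: R = |7 − z₀| = |5| = 5 (distance from z₀ to the singularity z = 7).

c_0 = 1/5, c_1 = 1/25; R = 5.


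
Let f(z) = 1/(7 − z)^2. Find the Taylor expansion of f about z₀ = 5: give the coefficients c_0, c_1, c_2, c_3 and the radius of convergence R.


Let w = z − z₀, so z = z₀ + w.
Then 7 − z = 7 − (z₀ + w) = (7 − z₀) − w = 2 − w.
f(z) = 1/(2 − w)^2 = (1/(2)^2) · (1 − w/(2))^{−2}.
By the binomial series (1−u)^{−2} = Σ_{n≥0} C(n+1, 1) u^n for |u|<1, with u = w/(2):
  c_n = C(n+1, 1) / (2)^(n+2).
  c_0 = 1/(2)^2 = 1/4.
  c_1 = 2/(2)^3 = 1/4.
  c_2 = 3/(2)^4 = 3/16.
  c_3 = 4/(2)^5 = 1/8.
The series is valid for |w/d| < 1, i.e. |z − z₀| < |d|.
Radius of convergence: R = |7 − z₀| = |2| = 2 (distance from z₀ to the singularity z = 7).

c_0 = 1/4, c_1 = 1/4, c_2 = 3/16, c_3 = 1/8; R = 2.


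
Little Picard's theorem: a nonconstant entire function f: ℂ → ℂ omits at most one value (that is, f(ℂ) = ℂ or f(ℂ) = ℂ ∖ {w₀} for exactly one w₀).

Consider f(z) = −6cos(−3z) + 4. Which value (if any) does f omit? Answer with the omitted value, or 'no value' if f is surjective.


Little Picard bounds the complement of f(ℂ) to at most one point.
cos is entire and surjective onto ℂ: for every w ∈ ℂ, cos(ζ) = w has a solution ζ ∈ ℂ (e.g., via the complex inverse arccos). With ζ = −3z this gives z = ζ/(-3). Then -6·cos(−3z) takes every value in -6·ℂ = ℂ, and adding 4 is a bijection of ℂ. So f is surjective and omits no value. (Note: only on the real line is cos bounded by [−1, 1].)

Omitted value: no value.


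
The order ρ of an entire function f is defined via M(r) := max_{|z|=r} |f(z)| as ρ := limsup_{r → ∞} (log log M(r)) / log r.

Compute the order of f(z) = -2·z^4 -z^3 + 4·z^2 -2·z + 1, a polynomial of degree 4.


|f(z)| ≤ Σ|c_k|·r^k = O(r^4) as r → ∞. Polynomial growth is O(e^{r^ε}) for every ε > 0 (since r^4/e^{r^ε} → 0), so ρ ≤ ε for all ε > 0, i.e. ρ = 0. Every nonconstant polynomial has order 0.
Therefore ρ = 0.

Order ρ = 0.


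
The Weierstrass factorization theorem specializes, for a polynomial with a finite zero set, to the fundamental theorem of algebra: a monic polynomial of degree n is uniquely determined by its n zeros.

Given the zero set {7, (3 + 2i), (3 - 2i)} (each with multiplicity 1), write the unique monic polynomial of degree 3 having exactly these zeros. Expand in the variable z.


The polynomial is p(z) = ∏_{α ∈ S} (z − α), where S = {7, (3 + 2i), (3 - 2i)}.
Expanding the product yields: p(z) = z^3 -13·z^2 + 55·z -91.
Note conjugate pairs combine to real quadratics: (z − (3+2i))(z − (3−2i)) = z² − 6z + 13.
The resulting polynomial has degree 3 and real coefficients as required.

p(z) = z^3 -13·z^2 + 55·z -91.


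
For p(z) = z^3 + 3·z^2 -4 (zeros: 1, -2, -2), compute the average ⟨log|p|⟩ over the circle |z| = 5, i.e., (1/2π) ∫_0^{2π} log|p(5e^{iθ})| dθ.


Zeros: -2, -2, 1; r = 5.
Inside |z| < r: -2, -2, 1. Outside (|z| ≥ r): ∅.
p(0) = -4, so log|p(0)| = log(4) = 1.3863.
Apply Jensen: I(r) = log|p(0)| + Σ_k log(r/|z_k|), summed over zeros inside |z| < r.
  log(r/|z_k|) for z_k = 1: log(5/1) = 1.6094
  log(r/|z_k|) for z_k = -2: log(5/2) = 0.9163
  log(r/|z_k|) for z_k = -2: log(5/2) = 0.9163
Sum over inside zeros: 3.4420.
I(r) = log|p(0)| + (inside sum) = 1.3863 + 3.4420 = 4.8283.
Closed form (all zeros inside, monic): I(r) = n·log(r) = 3·log(5) = 4.8283. ✓

I(r) ≈ 4.8283.


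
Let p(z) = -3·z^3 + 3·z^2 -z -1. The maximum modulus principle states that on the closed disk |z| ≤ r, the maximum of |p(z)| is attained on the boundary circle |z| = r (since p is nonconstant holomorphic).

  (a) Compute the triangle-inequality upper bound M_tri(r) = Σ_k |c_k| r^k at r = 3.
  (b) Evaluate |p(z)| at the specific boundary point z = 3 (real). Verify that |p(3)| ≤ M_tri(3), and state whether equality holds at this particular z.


Coefficients: c_0 = -1, c_1 = -1, c_2 = 3, c_3 = -3. Radius r = 3.
Part (a). Triangle bound: M_tri(r) = Σ_k |c_k| r^k
  = |-1|·3^0 + |-1|·3^1 + |3|·3^2 + |-3|·3^3
  = 1 + 3 + 27 + 81 = 112.
This bounds M(r) := max_{|z|=r} |p(z)| from above; equality holds iff all terms c_k z^k can be made to align in phase at a single z on |z|=r.
Part (b). At z = 3 (real, on the circle |z| = r):
  p(3) = (-1)·3^0 + (-1)·3^1 + (3)·3^2 + (-3)·3^3 = -58.
  |p(3)| = 58.
Check: |p(3)| = 58 ≤ 112 = M_tri(3). ✓ Equality does not hold at z = 3 (the coefficients have mixed signs, so the terms do not all align in phase there).

M_tri(3) = 112; |p(3)| = 58; equality at z=3: no.


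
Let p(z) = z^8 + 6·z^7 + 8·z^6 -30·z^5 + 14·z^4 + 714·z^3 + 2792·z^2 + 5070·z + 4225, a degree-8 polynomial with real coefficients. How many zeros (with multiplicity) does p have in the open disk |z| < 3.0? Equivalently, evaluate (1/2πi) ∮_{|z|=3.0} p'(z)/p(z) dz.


The zeros of p are: (-1 + 2i), (-1 - 2i), (3 + 2i), (3 - 2i), (-3 + 2i), (-3 - 2i), (-2 + 1i), (-2 - 1i).
Their magnitudes are: 2.236, 2.236, 3.606, 3.606, 3.606, 3.606, 2.236, 2.236.
Zeros with |z| < R = 3.0: (-1 + 2i), (-1 - 2i), (-2 + 1i), (-2 - 1i).
Count = 4.
By the argument principle, (1/2πi) ∮_{|z|=R} p'(z)/p(z) dz equals exactly this count.

Number of zeros inside |z| < 3.0: 4.


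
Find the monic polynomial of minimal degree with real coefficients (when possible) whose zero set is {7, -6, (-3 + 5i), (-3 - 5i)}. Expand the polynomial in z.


The polynomial is p(z) = ∏_{α ∈ S} (z − α), where S = {7, -6, (-3 + 5i), (-3 - 5i)}.
Expanding the product yields: p(z) = z^4 + 5·z^3 -14·z^2 -286·z -1428.
Note conjugate pairs combine to real quadratics: (z − (-3+5i))(z − (-3−5i)) = z² + 6z + 34.
The resulting polynomial has degree 4 and real coefficients as required.

p(z) = z^4 + 5·z^3 -14·z^2 -286·z -1428.


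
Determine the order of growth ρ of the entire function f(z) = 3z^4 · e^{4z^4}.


M(r) = max_{|z|=r} |3|·|z|^4·|e^{4z^4}| = 3·r^4 · e^{4r^4} (the factors attain their maxima compatibly on |z|=r). Then log M(r) = log 3 + 4·log r + 4r^4, dominated by the last term, so log log M(r) ~ 4·log r. The polynomial factor 3z^4 contributes only a log r term and does not affect the order. ρ = 4.
Therefore ρ = 4.

Order ρ = 4.


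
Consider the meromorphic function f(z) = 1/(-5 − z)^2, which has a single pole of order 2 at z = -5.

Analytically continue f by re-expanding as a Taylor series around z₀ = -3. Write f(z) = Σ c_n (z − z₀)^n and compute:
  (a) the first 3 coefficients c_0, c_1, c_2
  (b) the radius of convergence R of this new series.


Let w = z − z₀, so z = z₀ + w.
Then -5 − z = -5 − (z₀ + w) = (-5 − z₀) − w = -2 − w.
f(z) = 1/(-2 − w)^2 = (1/(-2)^2) · (1 − w/(-2))^{−2}.
By the binomial series (1−u)^{−2} = Σ_{n≥0} C(n+1, 1) u^n for |u|<1, with u = w/(-2):
  c_n = C(n+1, 1) / (-2)^(n+2).
  c_0 = 1/(-2)^2 = 1/4.
  c_1 = 2/(-2)^3 = -1/4.
  c_2 = 3/(-2)^4 = 3/16.
The series is valid for |w/d| < 1, i.e. |z − z₀| < |d|.
Radius of convergence: R = |-5 − z₀| = |-2| = 2 (distance from z₀ to the singularity z = -5).

c_0 = 1/4, c_1 = -1/4, c_2 = 3/16; R = 2.


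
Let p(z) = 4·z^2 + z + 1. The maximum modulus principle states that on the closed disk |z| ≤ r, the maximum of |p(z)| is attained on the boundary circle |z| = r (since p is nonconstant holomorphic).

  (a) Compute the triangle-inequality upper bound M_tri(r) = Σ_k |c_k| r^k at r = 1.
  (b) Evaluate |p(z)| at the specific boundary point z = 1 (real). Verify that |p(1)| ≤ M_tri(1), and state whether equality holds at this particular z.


Coefficients: c_0 = 1, c_1 = 1, c_2 = 4. Radius r = 1.
Part (a). Triangle bound: M_tri(r) = Σ_k |c_k| r^k
  = |1|·1^0 + |1|·1^1 + |4|·1^2
  = 1 + 1 + 4 = 6.
This bounds M(r) := max_{|z|=r} |p(z)| from above; equality holds iff all terms c_k z^k can be made to align in phase at a single z on |z|=r.
Part (b). At z = 1 (real, on the circle |z| = r):
  p(1) = (1)·1^0 + (1)·1^1 + (4)·1^2 = 6.
  |p(1)| = 6.
Since all nonzero coefficients share the same sign, |p(1)| = 6 = M_tri(1); the triangle bound is attained at z = 1, so in fact M(r) = 6.

M_tri(1) = 6; |p(1)| = 6; equality at z=1: yes.


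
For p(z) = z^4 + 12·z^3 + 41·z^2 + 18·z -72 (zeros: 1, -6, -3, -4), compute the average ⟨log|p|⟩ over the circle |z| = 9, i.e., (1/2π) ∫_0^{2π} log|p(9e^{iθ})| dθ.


Zeros: -6, -4, -3, 1; r = 9.
Inside |z| < r: -6, -4, -3, 1. Outside (|z| ≥ r): ∅.
p(0) = -72, so log|p(0)| = log(72) = 4.2767.
Apply Jensen: I(r) = log|p(0)| + Σ_k log(r/|z_k|), summed over zeros inside |z| < r.
  log(r/|z_k|) for z_k = 1: log(9/1) = 2.1972
  log(r/|z_k|) for z_k = -6: log(9/6) = 0.4055
  log(r/|z_k|) for z_k = -3: log(9/3) = 1.0986
  log(r/|z_k|) for z_k = -4: log(9/4) = 0.8109
Sum over inside zeros: 4.5122.
I(r) = log|p(0)| + (inside sum) = 4.2767 + 4.5122 = 8.7889.
Closed form (all zeros inside, monic): I(r) = n·log(r) = 4·log(9) = 8.7889. ✓

I(r) ≈ 8.7889.


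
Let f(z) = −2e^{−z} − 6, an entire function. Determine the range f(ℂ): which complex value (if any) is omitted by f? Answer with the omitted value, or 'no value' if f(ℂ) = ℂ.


Little Picard bounds the complement of f(ℂ) to at most one point.
e^{−z} is never zero on ℂ, so -2·e^{−z} takes every value in ℂ ∖ {0}. Adding -6 shifts the range to ℂ ∖ {-6}. Thus f omits exactly the value -6.

Omitted value: -6.


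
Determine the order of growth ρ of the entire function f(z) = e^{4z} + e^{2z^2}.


Each summand is entire of order 1 and 2 respectively (as in the single-exponential case). The order of a sum is at most the max of the orders, so ρ ≤ 2. For the lower bound: on |z|=r choose arg z so that 2z^2 is real positive; then |e^{2z^2}| = e^{2r^2} while |e^{4z}| ≤ e^{4r^1} = o(e^{2r^2}). So |f| ≥ e^{2r^2}(1 − o(1)) and ρ ≥ 2. Hence ρ = max(1, 2) = 2.
Therefore ρ = 2.

Order ρ = 2.


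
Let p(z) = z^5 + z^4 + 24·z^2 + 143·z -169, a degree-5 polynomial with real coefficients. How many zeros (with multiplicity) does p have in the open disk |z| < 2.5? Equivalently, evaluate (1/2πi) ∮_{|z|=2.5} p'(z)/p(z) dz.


The zeros of p are: (2 + 3i), (2 - 3i), (-3 + 2i), (-3 - 2i), 1.
Their magnitudes are: 3.606, 3.606, 3.606, 3.606, 1.
Zeros with |z| < R = 2.5: 1.
Count = 1.
By the argument principle, (1/2πi) ∮_{|z|=R} p'(z)/p(z) dz equals exactly this count.

Number of zeros inside |z| < 2.5: 1.


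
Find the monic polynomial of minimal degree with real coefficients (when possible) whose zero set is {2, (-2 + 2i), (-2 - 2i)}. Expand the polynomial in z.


The polynomial is p(z) = ∏_{α ∈ S} (z − α), where S = {2, (-2 + 2i), (-2 - 2i)}.
Expanding the product yields: p(z) = z^3 + 2·z^2 -16.
Note conjugate pairs combine to real quadratics: (z − (-2+2i))(z − (-2−2i)) = z² + 4z + 8.
The resulting polynomial has degree 3 and real coefficients as required.

p(z) = z^3 + 2·z^2 -16.


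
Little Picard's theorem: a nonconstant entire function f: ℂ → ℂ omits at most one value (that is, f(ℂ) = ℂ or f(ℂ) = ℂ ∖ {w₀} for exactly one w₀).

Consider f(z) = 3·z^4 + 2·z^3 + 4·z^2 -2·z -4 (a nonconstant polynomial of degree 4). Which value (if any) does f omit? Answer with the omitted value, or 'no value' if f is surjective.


Little Picard bounds the complement of f(ℂ) to at most one point.
For every w ∈ ℂ, the equation p(z) − w = 0 is a nonconstant polynomial in z and hence has at least one root by the fundamental theorem of algebra. So p is surjective onto ℂ, omitting no value.

Omitted value: no value.


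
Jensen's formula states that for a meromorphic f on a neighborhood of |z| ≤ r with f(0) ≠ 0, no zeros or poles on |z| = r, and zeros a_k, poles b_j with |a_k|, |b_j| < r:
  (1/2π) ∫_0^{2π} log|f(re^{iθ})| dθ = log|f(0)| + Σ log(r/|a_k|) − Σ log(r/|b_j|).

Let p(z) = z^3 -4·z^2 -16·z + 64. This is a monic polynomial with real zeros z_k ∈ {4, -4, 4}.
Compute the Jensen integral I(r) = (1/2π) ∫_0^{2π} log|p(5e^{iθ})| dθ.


Zeros: -4, 4, 4; r = 5.
Inside |z| < r: -4, 4, 4. Outside (|z| ≥ r): ∅.
p(0) = 64, so log|p(0)| = log(64) = 4.1589.
Apply Jensen: I(r) = log|p(0)| + Σ_k log(r/|z_k|), summed over zeros inside |z| < r.
  log(r/|z_k|) for z_k = 4: log(5/4) = 0.2231
  log(r/|z_k|) for z_k = -4: log(5/4) = 0.2231
  log(r/|z_k|) for z_k = 4: log(5/4) = 0.2231
Sum over inside zeros: 0.6694.
I(r) = log|p(0)| + (inside sum) = 4.1589 + 0.6694 = 4.8283.
Closed form (all zeros inside, monic): I(r) = n·log(r) = 3·log(5) = 4.8283. ✓

I(r) ≈ 4.8283.


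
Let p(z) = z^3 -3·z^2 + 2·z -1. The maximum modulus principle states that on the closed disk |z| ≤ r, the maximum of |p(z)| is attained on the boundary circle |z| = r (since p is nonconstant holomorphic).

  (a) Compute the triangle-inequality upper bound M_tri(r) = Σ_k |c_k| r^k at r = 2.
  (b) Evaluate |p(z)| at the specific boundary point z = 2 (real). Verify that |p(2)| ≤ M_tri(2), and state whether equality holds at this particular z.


Coefficients: c_0 = -1, c_1 = 2, c_2 = -3, c_3 = 1. Radius r = 2.
Part (a). Triangle bound: M_tri(r) = Σ_k |c_k| r^k
  = |-1|·2^0 + |2|·2^1 + |-3|·2^2 + |1|·2^3
  = 1 + 4 + 12 + 8 = 25.
This bounds M(r) := max_{|z|=r} |p(z)| from above; equality holds iff all terms c_k z^k can be made to align in phase at a single z on |z|=r.
Part (b). At z = 2 (real, on the circle |z| = r):
  p(2) = (-1)·2^0 + (2)·2^1 + (-3)·2^2 + (1)·2^3 = -1.
  |p(2)| = 1.
Check: |p(2)| = 1 ≤ 25 = M_tri(2). ✓ Equality does not hold at z = 2 (the coefficients have mixed signs, so the terms do not all align in phase there).

M_tri(2) = 25; |p(2)| = 1; equality at z=2: no.


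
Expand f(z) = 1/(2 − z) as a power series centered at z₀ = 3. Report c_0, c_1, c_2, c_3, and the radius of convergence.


Let w = z − z₀, so z = z₀ + w.
Then 2 − z = 2 − (z₀ + w) = (2 − z₀) − w = -1 − w.
f(z) = 1/(-1 − w) = (1/(-1)) · 1/(1 − w/(-1)) = Σ_{n≥0} w^n / (-1)^(n+1).
So c_n = 1/(-1)^(n+1):
  c_0 = 1/(-1)^1 = -1.
  c_1 = 1/(-1)^2 = 1.
  c_2 = 1/(-1)^3 = -1.
  c_3 = 1/(-1)^4 = 1.
The series is valid for |w/d| < 1, i.e. |z − z₀| < |d|.
Radius of convergence: R = |2 − z₀| = |-1| = 1 (distance from z₀ to the singularity z = 2).

c_0 = -1, c_1 = 1, c_2 = -1, c_3 = 1; R = 1.


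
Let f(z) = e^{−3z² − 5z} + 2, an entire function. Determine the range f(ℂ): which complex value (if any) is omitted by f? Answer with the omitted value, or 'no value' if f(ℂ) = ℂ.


Little Picard bounds the complement of f(ℂ) to at most one point.
The exponent g(z) = −3z² − 5z is a nonconstant polynomial, hence surjective onto ℂ. So e^{g(z)} takes every value in {e^w : w ∈ ℂ} = ℂ ∖ {0}. Adding 2 shifts the range to ℂ ∖ {2}. f omits exactly 2.

Omitted value: 2.


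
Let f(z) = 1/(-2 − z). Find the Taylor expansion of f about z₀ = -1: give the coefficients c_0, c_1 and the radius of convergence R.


Let w = z − z₀, so z = z₀ + w.
Then -2 − z = -2 − (z₀ + w) = (-2 − z₀) − w = -1 − w.
f(z) = 1/(-1 − w) = (1/(-1)) · 1/(1 − w/(-1)) = Σ_{n≥0} w^n / (-1)^(n+1).
So c_n = 1/(-1)^(n+1):
  c_0 = 1/(-1)^1 = -1.
  c_1 = 1/(-1)^2 = 1.
The series is valid for |w/d| < 1, i.e. |z − z₀| < |d|.
Radius of convergence: R = |-2 − z₀| = |-1| = 1 (distance from z₀ to the singularity z = -2).

c_0 = -1, c_1 = 1; R = 1.


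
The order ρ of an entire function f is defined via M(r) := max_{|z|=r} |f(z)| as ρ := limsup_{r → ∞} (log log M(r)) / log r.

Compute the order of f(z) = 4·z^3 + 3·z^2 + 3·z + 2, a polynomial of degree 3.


|f(z)| ≤ Σ|c_k|·r^k = O(r^3) as r → ∞. Polynomial growth is O(e^{r^ε}) for every ε > 0 (since r^3/e^{r^ε} → 0), so ρ ≤ ε for all ε > 0, i.e. ρ = 0. Every nonconstant polynomial has order 0.
Therefore ρ = 0.

Order ρ = 0.


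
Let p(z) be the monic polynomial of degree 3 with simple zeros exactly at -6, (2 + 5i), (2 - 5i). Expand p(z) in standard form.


The polynomial is p(z) = ∏_{α ∈ S} (z − α), where S = {-6, (2 + 5i), (2 - 5i)}.
Expanding the product yields: p(z) = z^3 + 2·z^2 + 5·z + 174.
Note conjugate pairs combine to real quadratics: (z − (2+5i))(z − (2−5i)) = z² − 4z + 29.
The resulting polynomial has degree 3 and real coefficients as required.

p(z) = z^3 + 2·z^2 + 5·z + 174.


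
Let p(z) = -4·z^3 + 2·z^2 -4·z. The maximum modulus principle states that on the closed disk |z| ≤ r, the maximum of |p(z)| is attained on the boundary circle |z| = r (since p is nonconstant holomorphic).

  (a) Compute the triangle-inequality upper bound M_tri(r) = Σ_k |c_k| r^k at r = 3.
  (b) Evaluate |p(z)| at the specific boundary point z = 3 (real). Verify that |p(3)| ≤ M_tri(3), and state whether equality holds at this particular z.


Coefficients: c_0 = 0, c_1 = -4, c_2 = 2, c_3 = -4. Radius r = 3.
Part (a). Triangle bound: M_tri(r) = Σ_k |c_k| r^k
  = |0|·3^0 + |-4|·3^1 + |2|·3^2 + |-4|·3^3
  = 0 + 12 + 18 + 108 = 138.
This bounds M(r) := max_{|z|=r} |p(z)| from above; equality holds iff all terms c_k z^k can be made to align in phase at a single z on |z|=r.
Part (b). At z = 3 (real, on the circle |z| = r):
  p(3) = (0)·3^0 + (-4)·3^1 + (2)·3^2 + (-4)·3^3 = -102.
  |p(3)| = 102.
Check: |p(3)| = 102 ≤ 138 = M_tri(3). ✓ Equality does not hold at z = 3 (the coefficients have mixed signs, so the terms do not all align in phase there).

M_tri(3) = 138; |p(3)| = 102; equality at z=3: no.


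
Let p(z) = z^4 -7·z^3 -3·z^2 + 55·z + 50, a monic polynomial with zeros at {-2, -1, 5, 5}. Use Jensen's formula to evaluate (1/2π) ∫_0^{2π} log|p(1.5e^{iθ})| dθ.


Zeros: -2, -1, 5, 5; r = 1.5.
Inside |z| < r: -1. Outside (|z| ≥ r): -2, 5, 5.
p(0) = 50, so log|p(0)| = log(50) = 3.9120.
Apply Jensen: I(r) = log|p(0)| + Σ_k log(r/|z_k|), summed over zeros inside |z| < r.
  log(r/|z_k|) for z_k = -1: log(1.5/1) = 0.4055
  Outside zeros (-2, 5, 5) contribute nothing to the Jensen sum.
Sum over inside zeros: 0.4055.
I(r) = log|p(0)| + (inside sum) = 3.9120 + 0.4055 = 4.3175.
Note: since some zeros are outside |z| ≤ r, the simplified n·log(r) form does NOT apply — only the inside zeros contribute.

I(r) ≈ 4.3175.


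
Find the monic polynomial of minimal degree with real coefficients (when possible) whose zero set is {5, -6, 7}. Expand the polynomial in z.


The polynomial is p(z) = ∏_{α ∈ S} (z − α), where S = {5, -6, 7}.
Expanding the product yields: p(z) = z^3 -6·z^2 -37·z + 210.
The resulting polynomial has degree 3 and real coefficients as required.

p(z) = z^3 -6·z^2 -37·z + 210.


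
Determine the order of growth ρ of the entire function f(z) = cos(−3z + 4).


cos(w) is a linear combination of e^{iw} and e^{−iw} (or e^w, e^{−w} in the hyperbolic case), so |cos(w)| ≤ e^{|w|}. With w = −3z + 4, |w| ≤ 3|z| + 4 = 3r + 4 on |z| = r, giving M(r) ≤ e^{3r + 4}, so ρ ≤ 1. On a suitable ray (z = it for sin/cos; z = t for sinh/cosh, t real → ∞), |cos(−3z + 4)| grows like e^{3|t|}/2, so ρ ≥ 1. Hence ρ = 1.
Therefore ρ = 1.

Order ρ = 1.


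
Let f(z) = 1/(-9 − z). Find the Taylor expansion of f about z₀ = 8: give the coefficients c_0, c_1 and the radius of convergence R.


Let w = z − z₀, so z = z₀ + w.
Then -9 − z = -9 − (z₀ + w) = (-9 − z₀) − w = -17 − w.
f(z) = 1/(-17 − w) = (1/(-17)) · 1/(1 − w/(-17)) = Σ_{n≥0} w^n / (-17)^(n+1).
So c_n = 1/(-17)^(n+1):
  c_0 = 1/(-17)^1 = -1/17.
  c_1 = 1/(-17)^2 = 1/289.
The series is valid for |w/d| < 1, i.e. |z − z₀| < |d|.
Radius of convergence: R = |-9 − z₀| = |-17| = 17 (distance from z₀ to the singularity z = -9).

c_0 = -1/17, c_1 = 1/289; R = 17.


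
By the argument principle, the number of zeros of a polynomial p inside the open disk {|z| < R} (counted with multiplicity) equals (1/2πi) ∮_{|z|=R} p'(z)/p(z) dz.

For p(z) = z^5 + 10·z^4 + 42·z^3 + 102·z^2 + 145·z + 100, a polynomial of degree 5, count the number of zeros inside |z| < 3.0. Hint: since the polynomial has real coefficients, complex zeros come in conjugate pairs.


The zeros of p are: -4, (-1 + 2i), (-1 - 2i), (-2 + 1i), (-2 - 1i).
Their magnitudes are: 4, 2.236, 2.236, 2.236, 2.236.
Zeros with |z| < R = 3.0: (-1 + 2i), (-1 - 2i), (-2 + 1i), (-2 - 1i).
Count = 4.
By the argument principle, (1/2πi) ∮_{|z|=R} p'(z)/p(z) dz equals exactly this count.

Number of zeros inside |z| < 3.0: 4.


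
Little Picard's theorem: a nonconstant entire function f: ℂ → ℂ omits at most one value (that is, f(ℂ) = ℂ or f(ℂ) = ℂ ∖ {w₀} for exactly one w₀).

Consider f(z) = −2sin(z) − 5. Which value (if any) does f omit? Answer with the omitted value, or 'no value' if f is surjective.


Little Picard bounds the complement of f(ℂ) to at most one point.
sin is entire and surjective onto ℂ: for every w ∈ ℂ, sin(ζ) = w has a solution ζ ∈ ℂ (e.g., via the complex inverse arcsin). With ζ = z this gives z = ζ/(1). Then -2·sin(z) takes every value in -2·ℂ = ℂ, and adding -5 is a bijection of ℂ. So f is surjective and omits no value. (Note: only on the real line is sin bounded by [−1, 1].)

Omitted value: no value.


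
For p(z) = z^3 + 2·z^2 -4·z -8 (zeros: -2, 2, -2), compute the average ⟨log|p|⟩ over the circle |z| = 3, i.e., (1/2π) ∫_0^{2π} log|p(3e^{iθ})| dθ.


Zeros: -2, -2, 2; r = 3.
Inside |z| < r: -2, -2, 2. Outside (|z| ≥ r): ∅.
p(0) = -8, so log|p(0)| = log(8) = 2.0794.
Apply Jensen: I(r) = log|p(0)| + Σ_k log(r/|z_k|), summed over zeros inside |z| < r.
  log(r/|z_k|) for z_k = -2: log(3/2) = 0.4055
  log(r/|z_k|) for z_k = 2: log(3/2) = 0.4055
  log(r/|z_k|) for z_k = -2: log(3/2) = 0.4055
Sum over inside zeros: 1.2164.
I(r) = log|p(0)| + (inside sum) = 2.0794 + 1.2164 = 3.2958.
Closed form (all zeros inside, monic): I(r) = n·log(r) = 3·log(3) = 3.2958. ✓

I(r) ≈ 3.2958.


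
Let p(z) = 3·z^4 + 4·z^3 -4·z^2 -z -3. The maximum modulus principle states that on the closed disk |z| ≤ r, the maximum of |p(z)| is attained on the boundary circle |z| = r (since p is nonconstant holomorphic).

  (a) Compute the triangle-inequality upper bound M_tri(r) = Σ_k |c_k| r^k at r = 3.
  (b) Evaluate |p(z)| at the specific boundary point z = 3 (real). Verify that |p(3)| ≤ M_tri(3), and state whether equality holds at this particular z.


Coefficients: c_0 = -3, c_1 = -1, c_2 = -4, c_3 = 4, c_4 = 3. Radius r = 3.
Part (a). Triangle bound: M_tri(r) = Σ_k |c_k| r^k
  = |-3|·3^0 + |-1|·3^1 + |-4|·3^2 + |4|·3^3 + |3|·3^4
  = 3 + 3 + 36 + 108 + 243 = 393.
This bounds M(r) := max_{|z|=r} |p(z)| from above; equality holds iff all terms c_k z^k can be made to align in phase at a single z on |z|=r.
Part (b). At z = 3 (real, on the circle |z| = r):
  p(3) = (-3)·3^0 + (-1)·3^1 + (-4)·3^2 + (4)·3^3 + (3)·3^4 = 309.
  |p(3)| = 309.
Check: |p(3)| = 309 ≤ 393 = M_tri(3). ✓ Equality does not hold at z = 3 (the coefficients have mixed signs, so the terms do not all align in phase there).

M_tri(3) = 393; |p(3)| = 309; equality at z=3: no.


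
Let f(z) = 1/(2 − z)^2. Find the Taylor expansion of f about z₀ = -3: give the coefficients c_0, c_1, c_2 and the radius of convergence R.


Let w = z − z₀, so z = z₀ + w.
Then 2 − z = 2 − (z₀ + w) = (2 − z₀) − w = 5 − w.
f(z) = 1/(5 − w)^2 = (1/(5)^2) · (1 − w/(5))^{−2}.
By the binomial series (1−u)^{−2} = Σ_{n≥0} C(n+1, 1) u^n for |u|<1, with u = w/(5):
  c_n = C(n+1, 1) / (5)^(n+2).
  c_0 = 1/(5)^2 = 1/25.
  c_1 = 2/(5)^3 = 2/125.
  c_2 = 3/(5)^4 = 3/625.
The series is valid for |w/d| < 1, i.e. |z − z₀| < |d|.
Radius of convergence: R = |2 − z₀| = |5| = 5 (distance from z₀ to the singularity z = 2).

c_0 = 1/25, c_1 = 2/125, c_2 = 3/625; R = 5.


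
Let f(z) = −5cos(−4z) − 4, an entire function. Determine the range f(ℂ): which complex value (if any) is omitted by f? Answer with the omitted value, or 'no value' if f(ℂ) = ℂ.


Little Picard bounds the complement of f(ℂ) to at most one point.
cos is entire and surjective onto ℂ: for every w ∈ ℂ, cos(ζ) = w has a solution ζ ∈ ℂ (e.g., via the complex inverse arccos). With ζ = −4z this gives z = ζ/(-4). Then -5·cos(−4z) takes every value in -5·ℂ = ℂ, and adding -4 is a bijection of ℂ. So f is surjective and omits no value. (Note: only on the real line is cos bounded by [−1, 1].)

Omitted value: no value.


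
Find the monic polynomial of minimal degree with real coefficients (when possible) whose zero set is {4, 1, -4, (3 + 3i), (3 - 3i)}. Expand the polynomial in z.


The polynomial is p(z) = ∏_{α ∈ S} (z − α), where S = {4, 1, -4, (3 + 3i), (3 - 3i)}.
Expanding the product yields: p(z) = z^5 -7·z^4 + 8·z^3 + 94·z^2 -384·z + 288.
Note conjugate pairs combine to real quadratics: (z − (3+3i))(z − (3−3i)) = z² − 6z + 18.
The resulting polynomial has degree 5 and real coefficients as required.

p(z) = z^5 -7·z^4 + 8·z^3 + 94·z^2 -384·z + 288.


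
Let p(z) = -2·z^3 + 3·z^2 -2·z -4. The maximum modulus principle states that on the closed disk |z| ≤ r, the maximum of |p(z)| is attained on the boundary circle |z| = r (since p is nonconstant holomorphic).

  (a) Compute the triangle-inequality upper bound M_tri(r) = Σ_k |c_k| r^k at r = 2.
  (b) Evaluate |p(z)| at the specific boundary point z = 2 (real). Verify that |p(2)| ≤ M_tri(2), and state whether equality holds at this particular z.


Coefficients: c_0 = -4, c_1 = -2, c_2 = 3, c_3 = -2. Radius r = 2.
Part (a). Triangle bound: M_tri(r) = Σ_k |c_k| r^k
  = |-4|·2^0 + |-2|·2^1 + |3|·2^2 + |-2|·2^3
  = 4 + 4 + 12 + 16 = 36.
This bounds M(r) := max_{|z|=r} |p(z)| from above; equality holds iff all terms c_k z^k can be made to align in phase at a single z on |z|=r.
Part (b). At z = 2 (real, on the circle |z| = r):
  p(2) = (-4)·2^0 + (-2)·2^1 + (3)·2^2 + (-2)·2^3 = -12.
  |p(2)| = 12.
Check: |p(2)| = 12 ≤ 36 = M_tri(2). ✓ Equality does not hold at z = 2 (the coefficients have mixed signs, so the terms do not all align in phase there).

M_tri(2) = 36; |p(2)| = 12; equality at z=2: no.


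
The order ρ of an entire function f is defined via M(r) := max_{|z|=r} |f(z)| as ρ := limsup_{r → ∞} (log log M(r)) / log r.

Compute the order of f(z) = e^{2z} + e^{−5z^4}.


Each summand is entire of order 1 and 4 respectively (as in the single-exponential case). The order of a sum is at most the max of the orders, so ρ ≤ 4. For the lower bound: on |z|=r choose arg z so that -5z^4 is real positive; then |e^{-5z^4}| = e^{5r^4} while |e^{2z}| ≤ e^{2r^1} = o(e^{5r^4}). So |f| ≥ e^{5r^4}(1 − o(1)) and ρ ≥ 4. Hence ρ = max(1, 4) = 4.
Therefore ρ = 4.

Order ρ = 4.


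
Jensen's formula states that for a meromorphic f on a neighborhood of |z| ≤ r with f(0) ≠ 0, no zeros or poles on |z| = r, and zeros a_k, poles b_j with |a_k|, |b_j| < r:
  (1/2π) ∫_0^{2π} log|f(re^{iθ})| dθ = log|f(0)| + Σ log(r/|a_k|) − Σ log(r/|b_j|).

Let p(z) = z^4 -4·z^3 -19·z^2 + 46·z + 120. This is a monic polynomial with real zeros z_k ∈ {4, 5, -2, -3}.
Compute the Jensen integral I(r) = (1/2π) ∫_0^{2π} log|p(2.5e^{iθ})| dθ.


Zeros: -3, -2, 4, 5; r = 2.5.
Inside |z| < r: -2. Outside (|z| ≥ r): -3, 4, 5.
p(0) = 120, so log|p(0)| = log(120) = 4.7875.
Apply Jensen: I(r) = log|p(0)| + Σ_k log(r/|z_k|), summed over zeros inside |z| < r.
  log(r/|z_k|) for z_k = -2: log(2.5/2) = 0.2231
  Outside zeros (-3, 4, 5) contribute nothing to the Jensen sum.
Sum over inside zeros: 0.2231.
I(r) = log|p(0)| + (inside sum) = 4.7875 + 0.2231 = 5.0106.
Note: since some zeros are outside |z| ≤ r, the simplified n·log(r) form does NOT apply — only the inside zeros contribute.

I(r) ≈ 5.0106.


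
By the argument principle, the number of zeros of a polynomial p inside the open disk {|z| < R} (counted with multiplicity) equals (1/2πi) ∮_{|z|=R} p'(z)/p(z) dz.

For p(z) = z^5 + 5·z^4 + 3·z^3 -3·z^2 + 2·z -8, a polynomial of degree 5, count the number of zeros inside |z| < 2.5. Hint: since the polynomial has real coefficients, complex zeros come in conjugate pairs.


The zeros of p are: -2, 1, -4, (0 + 1i), (0 - 1i).
Their magnitudes are: 2, 1, 4, 1, 1.
Zeros with |z| < R = 2.5: -2, 1, (0 + 1i), (0 - 1i).
Count = 4.
By the argument principle, (1/2πi) ∮_{|z|=R} p'(z)/p(z) dz equals exactly this count.

Number of zeros inside |z| < 2.5: 4.


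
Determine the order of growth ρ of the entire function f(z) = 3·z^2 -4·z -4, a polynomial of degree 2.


|f(z)| ≤ Σ|c_k|·r^k = O(r^2) as r → ∞. Polynomial growth is O(e^{r^ε}) for every ε > 0 (since r^2/e^{r^ε} → 0), so ρ ≤ ε for all ε > 0, i.e. ρ = 0. Every nonconstant polynomial has order 0.
Therefore ρ = 0.

Order ρ = 0.


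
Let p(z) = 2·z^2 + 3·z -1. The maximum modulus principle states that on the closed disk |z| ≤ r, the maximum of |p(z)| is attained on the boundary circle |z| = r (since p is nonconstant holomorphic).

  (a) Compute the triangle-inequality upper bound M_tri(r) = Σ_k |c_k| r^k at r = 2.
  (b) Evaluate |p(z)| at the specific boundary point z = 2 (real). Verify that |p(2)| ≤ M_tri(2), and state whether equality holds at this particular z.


Coefficients: c_0 = -1, c_1 = 3, c_2 = 2. Radius r = 2.
Part (a). Triangle bound: M_tri(r) = Σ_k |c_k| r^k
  = |-1|·2^0 + |3|·2^1 + |2|·2^2
  = 1 + 6 + 8 = 15.
This bounds M(r) := max_{|z|=r} |p(z)| from above; equality holds iff all terms c_k z^k can be made to align in phase at a single z on |z|=r.
Part (b). At z = 2 (real, on the circle |z| = r):
  p(2) = (-1)·2^0 + (3)·2^1 + (2)·2^2 = 13.
  |p(2)| = 13.
Check: |p(2)| = 13 ≤ 15 = M_tri(2). ✓ Equality does not hold at z = 2 (the coefficients have mixed signs, so the terms do not all align in phase there).

M_tri(2) = 15; |p(2)| = 13; equality at z=2: no.


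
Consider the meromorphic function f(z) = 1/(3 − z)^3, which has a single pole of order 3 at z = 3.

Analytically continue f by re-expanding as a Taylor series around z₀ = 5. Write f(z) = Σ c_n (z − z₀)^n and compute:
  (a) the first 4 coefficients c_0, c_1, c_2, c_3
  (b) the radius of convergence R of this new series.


Let w = z − z₀, so z = z₀ + w.
Then 3 − z = 3 − (z₀ + w) = (3 − z₀) − w = -2 − w.
f(z) = 1/(-2 − w)^3 = (1/(-2)^3) · (1 − w/(-2))^{−3}.
By the binomial series (1−u)^{−3} = Σ_{n≥0} C(n+2, 2) u^n for |u|<1, with u = w/(-2):
  c_n = C(n+2, 2) / (-2)^(n+3).
  c_0 = 1/(-2)^3 = -1/8.
  c_1 = 3/(-2)^4 = 3/16.
  c_2 = 6/(-2)^5 = -3/16.
  c_3 = 10/(-2)^6 = 5/32.
The series is valid for |w/d| < 1, i.e. |z − z₀| < |d|.
Radius of convergence: R = |3 − z₀| = |-2| = 2 (distance from z₀ to the singularity z = 3).

c_0 = -1/8, c_1 = 3/16, c_2 = -3/16, c_3 = 5/32; R = 2.


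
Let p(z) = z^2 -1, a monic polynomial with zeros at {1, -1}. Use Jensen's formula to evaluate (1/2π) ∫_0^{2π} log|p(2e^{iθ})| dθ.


Zeros: -1, 1; r = 2.
Inside |z| < r: -1, 1. Outside (|z| ≥ r): ∅.
p(0) = -1, so log|p(0)| = log(1) = 0.0000.
Apply Jensen: I(r) = log|p(0)| + Σ_k log(r/|z_k|), summed over zeros inside |z| < r.
  log(r/|z_k|) for z_k = 1: log(2/1) = 0.6931
  log(r/|z_k|) for z_k = -1: log(2/1) = 0.6931
Sum over inside zeros: 1.3863.
I(r) = log|p(0)| + (inside sum) = 0.0000 + 1.3863 = 1.3863.
Closed form (all zeros inside, monic): I(r) = n·log(r) = 2·log(2) = 1.3863. ✓

I(r) ≈ 1.3863.


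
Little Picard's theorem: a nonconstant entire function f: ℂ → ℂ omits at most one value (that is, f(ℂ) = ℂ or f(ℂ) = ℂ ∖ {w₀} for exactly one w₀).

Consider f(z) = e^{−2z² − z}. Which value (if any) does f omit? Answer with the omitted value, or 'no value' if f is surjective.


Little Picard bounds the complement of f(ℂ) to at most one point.
The exponent g(z) = −2z² − z is a nonconstant polynomial, hence surjective onto ℂ. So e^{g(z)} takes every value in {e^w : w ∈ ℂ} = ℂ ∖ {0}. Adding 0 shifts the range to ℂ ∖ {0}. f omits exactly 0.

Omitted value: 0.
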